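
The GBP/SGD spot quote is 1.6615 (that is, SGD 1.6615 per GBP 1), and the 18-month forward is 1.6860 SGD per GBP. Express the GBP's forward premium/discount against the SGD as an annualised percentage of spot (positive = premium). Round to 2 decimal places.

+0.98%

T = 18/12 years.
(F − S)/S = (1.6860 − 1.6615)/1.6615 = 0.0147457.
Per annum: 0.0147457 / (18/12) = 0.009830 = 0.98%.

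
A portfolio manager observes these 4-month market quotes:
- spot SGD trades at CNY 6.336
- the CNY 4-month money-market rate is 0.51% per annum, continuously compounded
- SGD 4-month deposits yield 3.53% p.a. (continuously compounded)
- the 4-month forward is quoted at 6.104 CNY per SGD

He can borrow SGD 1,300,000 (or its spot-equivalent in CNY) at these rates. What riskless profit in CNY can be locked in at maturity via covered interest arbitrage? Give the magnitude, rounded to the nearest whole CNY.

T = 4/12 years.
Keep in SGD, deliver into the forward: 1,300,000·1.011836166·6.104 = CNY 8,029,122.34.
Swap to CNY now, deposit: 1,300,000·6.336·1.001701446 = CNY 8,250,814.47.
The quoted forward undervalues SGD, so borrow SGD, convert to CNY at spot, deposit the CNY at 0.51%, and buy SGD forward at 6.104 to cover the loan.
Arbitrage profit = |8,029,122.34 − 8,250,814.47| = CNY 221,692.

CNY 221,692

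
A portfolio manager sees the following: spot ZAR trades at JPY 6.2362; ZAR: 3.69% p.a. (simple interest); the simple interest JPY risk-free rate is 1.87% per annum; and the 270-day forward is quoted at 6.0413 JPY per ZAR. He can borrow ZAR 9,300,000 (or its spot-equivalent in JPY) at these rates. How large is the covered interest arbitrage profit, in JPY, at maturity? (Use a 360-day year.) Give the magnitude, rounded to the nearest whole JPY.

JPY 1,071,078

T = 270/360 years.
Invest the ZAR and cover forward: 9,300,000 × 1.027675 × 6.0413 = JPY 57,738,984.69.
Convert at spot and invest in JPY: 9,300,000 × 6.2362 × 1.014025 = JPY 58,810,063.16.
The quoted forward undervalues ZAR, so borrow ZAR, convert to JPY at spot, deposit the JPY at 1.87%, and buy ZAR forward at 6.0413 to cover the loan.
The gap between the two covered legs is JPY 1,071,078.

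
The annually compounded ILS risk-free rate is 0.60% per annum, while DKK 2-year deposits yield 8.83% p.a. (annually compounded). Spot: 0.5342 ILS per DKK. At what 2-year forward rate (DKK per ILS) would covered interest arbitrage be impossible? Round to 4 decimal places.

2.1908

T = 2 years.
ILS accumulates by (1 + 0.0060)^2 = 1.012036.
DKK accumulates by (1 + 0.0883)^2 = 1.1843969.
Forward (ILS per DKK) = 0.5342 × 1.012036 / 1.1843969 = 0.4564598.
Quoted the other way: 1/0.4564598 = 2.1908 DKK per ILS.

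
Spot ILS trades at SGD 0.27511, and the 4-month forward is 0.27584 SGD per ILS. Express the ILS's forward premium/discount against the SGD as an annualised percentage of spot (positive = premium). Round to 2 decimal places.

+0.80%

T = 4/12 years.
Period premium: (0.27584 − 0.27511)/0.27511 = 0.0026535.
Per annum: 0.0026535 / (4/12) = 0.007961 = 0.80%.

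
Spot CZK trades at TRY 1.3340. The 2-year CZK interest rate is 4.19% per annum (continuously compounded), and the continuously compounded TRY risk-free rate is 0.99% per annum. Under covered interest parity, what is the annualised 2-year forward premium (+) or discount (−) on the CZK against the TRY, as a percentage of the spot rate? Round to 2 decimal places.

T = 2 years.
F = S · g_TRY/g_CZK = 1.334 × 1.0199973/1.0874114 = 1.2512986.
(F − S)/S ÷ T = (1.2512986 − 1.334)/1.334/2 = -0.030998 → -3.10%.

-3.10%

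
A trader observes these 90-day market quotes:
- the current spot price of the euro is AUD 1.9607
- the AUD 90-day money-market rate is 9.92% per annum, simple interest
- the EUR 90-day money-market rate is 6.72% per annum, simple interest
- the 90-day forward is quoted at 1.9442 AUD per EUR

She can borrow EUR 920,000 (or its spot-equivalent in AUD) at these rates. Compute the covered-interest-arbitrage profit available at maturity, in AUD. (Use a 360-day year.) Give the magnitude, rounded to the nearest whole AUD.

AUD 29,866

T = 90/360 years.
Invest the EUR and cover forward: 920,000 × 1.016800 × 1.9442 = AUD 1,818,713.56.
Convert at spot and invest in AUD: 920,000 × 1.9607 × 1.024800 = AUD 1,848,579.33.
The quoted forward undervalues EUR, so borrow EUR, convert to AUD at spot, deposit the AUD at 9.92%, and buy EUR forward at 1.9442 to cover the loan.
Profit = 1,848,579.33 − 1,818,713.56 = AUD 29,866.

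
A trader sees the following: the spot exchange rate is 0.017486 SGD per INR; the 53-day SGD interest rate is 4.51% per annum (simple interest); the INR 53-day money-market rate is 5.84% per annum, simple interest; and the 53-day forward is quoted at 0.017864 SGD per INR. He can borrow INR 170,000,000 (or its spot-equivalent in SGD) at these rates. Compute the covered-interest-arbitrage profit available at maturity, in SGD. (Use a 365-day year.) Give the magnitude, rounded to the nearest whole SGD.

SGD 70,546

T = 53/365 years.
Invest the INR and cover forward: 170,000,000 × 1.008480 × 0.017864 = SGD 3,062,632.74.
Convert at spot and invest in SGD: 170,000,000 × 0.017486 × 1.006548767 = SGD 2,992,087.00.
The quoted forward overvalues INR, so borrow SGD, buy INR at spot, deposit the INR at 5.84%, and sell the proceeds forward at 0.017864.
Arbitrage profit = |3,062,632.74 − 2,992,087.00| = SGD 70,546.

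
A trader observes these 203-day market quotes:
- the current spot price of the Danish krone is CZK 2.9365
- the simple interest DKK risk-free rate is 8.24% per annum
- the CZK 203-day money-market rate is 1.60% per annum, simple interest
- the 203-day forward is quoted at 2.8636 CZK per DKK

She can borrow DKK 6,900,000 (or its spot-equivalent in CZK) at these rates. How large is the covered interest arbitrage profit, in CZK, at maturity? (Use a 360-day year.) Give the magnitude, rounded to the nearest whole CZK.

T = 203/360 years.
Invest the DKK and cover forward: 6,900,000 × 1.0464644444 × 2.8636 = CZK 20,676,923.52.
Convert at spot and invest in CZK: 6,900,000 × 2.9365 × 1.0090222222 = CZK 20,444,656.91.
The quoted forward overvalues DKK, so borrow CZK, buy DKK at spot, deposit the DKK at 8.24%, and sell the proceeds forward at 2.8636.
Arbitrage profit = |20,676,923.52 − 20,444,656.91| = CZK 232,267.

CZK 232,267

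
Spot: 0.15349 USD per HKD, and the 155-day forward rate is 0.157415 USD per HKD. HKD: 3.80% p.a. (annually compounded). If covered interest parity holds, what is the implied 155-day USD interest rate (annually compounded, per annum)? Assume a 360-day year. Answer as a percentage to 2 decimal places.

10.07%

T = 155/360 years.
By CIP, F/S equals the USD-to-HKD growth ratio: 0.157415/0.15349 = 1.0255717.
HKD growth factor: (1 + 0.0380)^(155/360) = 1.0161875.
Hence g_USD = 1.0421731.
Annualise: 1.0421731^(360/155) − 1 = 0.100694 = 10.07%.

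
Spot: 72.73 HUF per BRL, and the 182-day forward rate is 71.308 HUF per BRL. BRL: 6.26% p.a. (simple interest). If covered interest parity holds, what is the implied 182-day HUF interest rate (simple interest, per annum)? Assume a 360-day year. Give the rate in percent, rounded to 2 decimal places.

2.27%

T = 182/360 years.
By CIP, F/S equals the HUF-to-BRL growth ratio: 71.308/72.73 = 0.9804482.
BRL growth factor: 1 + 0.0626×182/360 = 1.0316478.
So the HUF growth factor = 1.0114772.
(1.0114772 − 1)/T = 0.022702, i.e. 2.27%.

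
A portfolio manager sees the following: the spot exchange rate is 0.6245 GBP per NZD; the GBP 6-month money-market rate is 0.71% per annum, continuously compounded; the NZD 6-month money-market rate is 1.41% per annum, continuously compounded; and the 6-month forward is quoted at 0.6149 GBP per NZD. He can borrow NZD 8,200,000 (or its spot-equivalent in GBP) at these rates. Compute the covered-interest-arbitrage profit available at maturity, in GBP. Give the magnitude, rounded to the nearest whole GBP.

GBP 61,259

T = 6/12 years.
Route A — deposit NZD, sell forward: 8,200,000 × 1.00707491 × 0.6149 = GBP 5,077,852.97.
Route B — convert at spot, deposit GBP: 8,200,000 × 0.6245 × 1.003556309 = GBP 5,139,111.50.
The quoted forward undervalues NZD, so borrow NZD, convert to GBP at spot, deposit the GBP at 0.71%, and buy NZD forward at 0.6149 to cover the loan.
Arbitrage profit = |5,077,852.97 − 5,139,111.50| = GBP 61,259.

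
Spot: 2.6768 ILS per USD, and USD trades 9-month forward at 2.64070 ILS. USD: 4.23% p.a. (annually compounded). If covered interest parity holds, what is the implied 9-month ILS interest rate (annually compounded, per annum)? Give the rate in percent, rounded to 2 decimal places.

2.36%

T = 9/12 years.
CIP gives F = S · g_ILS/g_USD, so g_ILS/g_USD = 2.6407/2.6768 = 0.9865137.
The USD side grows by (1 + 0.0423)^(9/12) = 1.0315601.
So the ILS growth factor = 1.0176482.
Annualise: 1.0176482^(12/9) − 1 = 0.023600 = 2.36%.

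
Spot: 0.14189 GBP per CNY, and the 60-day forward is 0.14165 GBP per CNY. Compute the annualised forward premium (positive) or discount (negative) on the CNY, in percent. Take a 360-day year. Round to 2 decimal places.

T = 60/360 years.
(F − S)/S = (0.14165 − 0.14189)/0.14189 = -0.0016915.
Annualise by dividing by T: -0.0016915 / (60/360) = -0.010149 → -1.01%.

-1.01%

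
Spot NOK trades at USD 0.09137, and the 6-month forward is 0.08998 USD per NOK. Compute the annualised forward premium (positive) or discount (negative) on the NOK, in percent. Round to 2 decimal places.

-3.04%

T = 6/12 years.
Period premium: (0.08998 − 0.09137)/0.09137 = -0.0152129.
Per annum: -0.0152129 / (6/12) = -0.030426 = -3.04%.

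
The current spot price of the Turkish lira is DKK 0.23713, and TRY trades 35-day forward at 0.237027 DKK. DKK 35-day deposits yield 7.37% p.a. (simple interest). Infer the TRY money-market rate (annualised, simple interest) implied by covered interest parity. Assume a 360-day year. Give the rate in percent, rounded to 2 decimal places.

T = 35/360 years.
By CIP, F/S equals the DKK-to-TRY growth ratio: 0.237027/0.23713 = 0.9995656.
The DKK side grows by 1 + 0.0737×35/360 = 1.0071653.
Hence g_TRY = 1.007603.
r = (1.007603 − 1)/(35/360) = 0.078202 → 7.82%.

7.82%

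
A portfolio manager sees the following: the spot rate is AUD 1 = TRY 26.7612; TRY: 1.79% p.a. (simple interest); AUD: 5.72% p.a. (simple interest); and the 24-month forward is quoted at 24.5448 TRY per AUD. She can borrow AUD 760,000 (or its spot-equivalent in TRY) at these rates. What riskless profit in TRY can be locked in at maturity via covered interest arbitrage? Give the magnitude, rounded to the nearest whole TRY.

TRY 278,560

T = 2 years.
Keep in AUD, deliver into the forward: 760,000·1.114400·24.5448 = TRY 20,788,071.09.
Swap to TRY now, deposit: 760,000·26.7612·1.035800 = TRY 21,066,630.73.
The quoted forward undervalues AUD, so borrow AUD, convert to TRY at spot, deposit the TRY at 1.79%, and buy AUD forward at 24.5448 to cover the loan.
The gap between the two covered legs is TRY 278,560.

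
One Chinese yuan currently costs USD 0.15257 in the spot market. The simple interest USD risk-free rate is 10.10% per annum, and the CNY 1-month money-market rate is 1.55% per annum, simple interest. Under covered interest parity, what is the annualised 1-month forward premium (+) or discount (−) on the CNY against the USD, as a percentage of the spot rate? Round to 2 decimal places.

+8.54%

T = 1/12 years.
F = S · g_USD/g_CNY = 0.15257 × 1.0084167/1.0012917 = 0.15365566.
Annualised premium = (F − S)/S × (1/T) = (0.15365566 − 0.15257)/0.15257 ÷ (1/12) = 8.54%.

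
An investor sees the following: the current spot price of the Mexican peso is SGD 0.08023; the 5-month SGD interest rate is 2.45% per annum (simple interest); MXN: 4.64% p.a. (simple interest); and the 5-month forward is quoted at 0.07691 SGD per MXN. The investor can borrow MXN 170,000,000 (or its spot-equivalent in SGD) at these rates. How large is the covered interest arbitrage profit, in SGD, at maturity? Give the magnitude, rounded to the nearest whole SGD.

SGD 450,855

T = 5/12 years.
Route A — deposit MXN, sell forward: 170,000,000 × 1.0193333333 × 0.07691 = SGD 13,327,477.53.
Route B — convert at spot, deposit SGD: 170,000,000 × 0.08023 × 1.0102083333 = SGD 13,778,332.48.
The quoted forward undervalues MXN, so borrow MXN, convert to SGD at spot, deposit the SGD at 2.45%, and buy MXN forward at 0.07691 to cover the loan.
Profit = 13,778,332.48 − 13,327,477.53 = SGD 450,855.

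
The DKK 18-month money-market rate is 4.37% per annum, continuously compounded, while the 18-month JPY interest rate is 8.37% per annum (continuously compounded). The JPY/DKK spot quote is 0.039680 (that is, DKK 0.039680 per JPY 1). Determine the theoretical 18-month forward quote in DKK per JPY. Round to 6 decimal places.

0.037369

T = 18/12 years.
DKK accumulates by e^(0.0437×18/12) = 1.0677461.
JPY accumulates by e^(0.0837×18/12) = 1.1337719.
So F = 0.03968 × 1.0677461 / 1.1337719 = 0.03736921 (DKK/JPY).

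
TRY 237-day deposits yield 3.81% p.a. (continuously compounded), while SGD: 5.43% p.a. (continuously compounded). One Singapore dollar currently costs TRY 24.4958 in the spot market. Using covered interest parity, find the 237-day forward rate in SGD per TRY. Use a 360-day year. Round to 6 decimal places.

0.041261

T = 237/360 years.
TRY growth factor: e^(0.0381×237/360) = 1.0253997.
SGD growth factor: e^(0.0543×237/360) = 1.0363941.
CIP: F = S · (grow TRY)/(grow SGD) = 24.4958 × 1.0253997/1.0363941 = 24.23594 TRY per SGD.
Quoted the other way: 1/24.23594 = 0.041261 SGD per TRY.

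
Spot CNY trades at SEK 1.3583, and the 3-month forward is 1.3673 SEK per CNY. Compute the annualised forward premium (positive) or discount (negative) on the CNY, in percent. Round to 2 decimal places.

T = 3/12 years.
Period premium: (1.3673 − 1.3583)/1.3583 = 0.0066259.
×(1/T) gives 2.65% p.a.

+2.65%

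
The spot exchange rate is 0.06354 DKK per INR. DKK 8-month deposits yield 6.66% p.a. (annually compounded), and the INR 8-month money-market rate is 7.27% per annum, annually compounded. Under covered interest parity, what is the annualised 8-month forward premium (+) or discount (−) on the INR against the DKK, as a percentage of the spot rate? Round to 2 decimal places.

-0.57%

T = 8/12 years.
F = S · g_DKK/g_INR = 0.06354 × 1.0439212/1.0478976 = 0.06329889.
Annualised premium = (F − S)/S × (1/T) = (0.06329889 − 0.06354)/0.06354 ÷ (8/12) = -0.57%.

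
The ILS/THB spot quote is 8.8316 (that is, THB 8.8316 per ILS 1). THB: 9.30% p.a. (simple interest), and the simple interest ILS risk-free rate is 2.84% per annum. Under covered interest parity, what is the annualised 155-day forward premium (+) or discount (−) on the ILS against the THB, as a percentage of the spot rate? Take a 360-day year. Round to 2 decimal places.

T = 155/360 years.
F = S · g_THB/g_ILS = 8.8316 × 1.0400417/1.0122278 = 9.0742739.
(F − S)/S ÷ T = (9.0742739 − 8.8316)/8.8316/(155/360) = 0.063820 → 6.38%.

+6.38%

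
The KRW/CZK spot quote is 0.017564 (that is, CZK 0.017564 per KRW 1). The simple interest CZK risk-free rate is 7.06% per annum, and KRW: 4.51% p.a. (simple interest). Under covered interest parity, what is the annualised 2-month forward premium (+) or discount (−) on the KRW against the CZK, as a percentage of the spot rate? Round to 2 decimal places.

T = 2/12 years.
CIP forward (CZK per KRW) = 0.017564 × 1.0117667/1.0075167 = 0.017638090.
(F − S)/S ÷ T = (0.017638090 − 0.017564)/0.017564/(2/12) = 0.025310 → 2.53%.

+2.53%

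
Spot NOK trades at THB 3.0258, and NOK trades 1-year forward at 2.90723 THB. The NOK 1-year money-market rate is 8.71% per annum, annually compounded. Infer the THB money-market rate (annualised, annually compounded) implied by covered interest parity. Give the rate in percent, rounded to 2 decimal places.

4.45%

T = 1 year.
CIP gives F = S · g_THB/g_NOK, so g_THB/g_NOK = 2.90723/3.0258 = 0.9608137.
NOK growth factor: (1 + 0.0871)^1 = 1.087100.
Hence g_THB = 1.0445006.
Annualise: 1.0445006^(1/1) − 1 = 0.044501 = 4.45%.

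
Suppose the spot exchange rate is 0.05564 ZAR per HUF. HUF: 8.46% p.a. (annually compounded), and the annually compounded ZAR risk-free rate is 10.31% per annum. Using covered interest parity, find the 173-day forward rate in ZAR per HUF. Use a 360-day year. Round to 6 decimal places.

T = 173/360 years.
ZAR accumulates by (1 + 0.1031)^(173/360) = 1.0482837.
HUF growth factor: (1 + 0.0846)^(173/360) = 1.0397981.
CIP: F = S · (grow ZAR)/(grow HUF) = 0.05564 × 1.0482837/1.0397981 = 0.05609407 ZAR per HUF.

0.056094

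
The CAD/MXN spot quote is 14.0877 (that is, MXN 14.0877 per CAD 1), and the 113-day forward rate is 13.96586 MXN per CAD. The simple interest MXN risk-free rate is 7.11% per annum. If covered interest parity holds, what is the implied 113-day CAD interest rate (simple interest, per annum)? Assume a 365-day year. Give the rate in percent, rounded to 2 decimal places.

T = 113/365 years.
F/S = 13.96586/14.0877 = 0.9913513 = (growth of MXN) / (growth of CAD).
MXN growth factor: 1 + 0.0711×113/365 = 1.0220118.
That pins the CAD growth at 1.030928.
r = (1.030928 − 1)/(113/365) = 0.099900 → 9.99%.

9.99%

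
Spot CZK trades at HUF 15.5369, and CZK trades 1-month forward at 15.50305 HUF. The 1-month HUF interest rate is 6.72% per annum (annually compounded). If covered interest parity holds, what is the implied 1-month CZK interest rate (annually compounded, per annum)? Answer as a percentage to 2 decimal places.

T = 1/12 years.
CIP gives F = S · g_HUF/g_CZK, so g_HUF/g_CZK = 15.50305/15.5369 = 0.9978213.
The HUF side grows by (1 + 0.0672)^(1/12) = 1.0054346.
That pins the CZK growth at 1.0076299.
Annualise: 1.0076299^(12/1) − 1 = 0.095500 = 9.55%.

9.55%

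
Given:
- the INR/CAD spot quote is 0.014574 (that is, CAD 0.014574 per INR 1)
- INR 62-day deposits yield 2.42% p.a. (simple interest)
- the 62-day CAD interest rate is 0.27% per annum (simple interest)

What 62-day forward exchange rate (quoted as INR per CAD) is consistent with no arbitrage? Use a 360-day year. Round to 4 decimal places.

T = 62/360 years.
CAD accumulates by 1 + 0.0027×62/360 = 1.000465.
INR growth factor: 1 + 0.0242×62/360 = 1.00416778.
CIP: F = S · (grow CAD)/(grow INR) = 0.014574 × 1.000465/1.00416778 = 0.014520260 CAD per INR.
Quoted the other way: 1/0.014520260 = 68.8693 INR per CAD.

68.8693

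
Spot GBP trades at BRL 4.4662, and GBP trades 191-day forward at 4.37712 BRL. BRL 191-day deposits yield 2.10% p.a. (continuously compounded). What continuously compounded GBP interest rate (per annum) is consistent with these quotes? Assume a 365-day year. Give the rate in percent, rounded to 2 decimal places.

5.95%

T = 191/365 years.
CIP gives F = S · g_BRL/g_GBP, so g_BRL/g_GBP = 4.37712/4.4662 = 0.9800546.
The BRL side grows by e^(0.0210×191/365) = 1.0110496.
So the GBP growth factor = 1.0316258.
r = ln(1.0316258)/(191/365) = 0.059501 → 5.95%.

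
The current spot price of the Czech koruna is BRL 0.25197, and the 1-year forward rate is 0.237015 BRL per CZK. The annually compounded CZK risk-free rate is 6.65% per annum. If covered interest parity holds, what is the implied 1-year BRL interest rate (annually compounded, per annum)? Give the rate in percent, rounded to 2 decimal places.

0.32%

T = 1 year.
By CIP, F/S equals the BRL-to-CZK growth ratio: 0.237015/0.25197 = 0.9406477.
The CZK side grows by (1 + 0.0665)^1 = 1.066500.
That pins the BRL growth at 1.0032008.
Annualise: 1.0032008^(1/1) − 1 = 0.003201 = 0.32%.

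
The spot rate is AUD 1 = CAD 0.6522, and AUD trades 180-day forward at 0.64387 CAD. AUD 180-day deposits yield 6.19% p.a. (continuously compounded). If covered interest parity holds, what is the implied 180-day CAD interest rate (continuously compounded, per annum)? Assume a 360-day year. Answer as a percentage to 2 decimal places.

T = 180/360 years.
CIP gives F = S · g_CAD/g_AUD, so g_CAD/g_AUD = 0.64387/0.6522 = 0.9872278.
AUD growth factor: e^(0.0619×180/360) = 1.0314339.
So the CAD growth factor = 1.0182602.
r = ln(1.0182602)/(180/360) = 0.036191 → 3.62%.

3.62%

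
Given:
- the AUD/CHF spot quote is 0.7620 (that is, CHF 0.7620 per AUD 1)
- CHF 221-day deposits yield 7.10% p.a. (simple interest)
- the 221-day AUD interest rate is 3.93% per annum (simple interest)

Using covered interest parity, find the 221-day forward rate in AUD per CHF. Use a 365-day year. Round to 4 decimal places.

T = 221/365 years.
Growth of 1 CHF over T: 1 + 0.0710×221/365 = 1.042989.
AUD growth factor: 1 + 0.0393×221/365 = 1.0237953.
CIP: F = S · (grow CHF)/(grow AUD) = 0.762 × 1.042989/1.0237953 = 0.7762857 CHF per AUD.
Quoted the other way: 1/0.7762857 = 1.2882 AUD per CHF.

1.2882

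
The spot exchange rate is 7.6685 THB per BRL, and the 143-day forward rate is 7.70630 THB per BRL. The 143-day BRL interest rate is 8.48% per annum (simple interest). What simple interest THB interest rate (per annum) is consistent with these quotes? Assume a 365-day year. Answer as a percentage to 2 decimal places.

9.78%

T = 143/365 years.
F/S = 7.7063/7.6685 = 1.0049293 = (growth of THB) / (growth of BRL).
The BRL side grows by 1 + 0.0848×143/365 = 1.033223.
Hence g_THB = 1.0383161.
(1.0383161 − 1)/T = 0.097800, i.e. 9.78%.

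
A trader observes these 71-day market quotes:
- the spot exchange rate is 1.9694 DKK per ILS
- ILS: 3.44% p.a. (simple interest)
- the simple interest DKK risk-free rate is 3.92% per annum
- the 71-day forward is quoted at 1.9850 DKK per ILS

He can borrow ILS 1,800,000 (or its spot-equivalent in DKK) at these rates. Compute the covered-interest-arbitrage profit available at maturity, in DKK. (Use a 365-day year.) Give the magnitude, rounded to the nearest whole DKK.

DKK 24,958

T = 71/365 years.
Keep in ILS, deliver into the forward: 1,800,000·1.006691507·1.9850 = DKK 3,596,908.75.
Swap to DKK now, deposit: 1,800,000·1.9694·1.007625205 = DKK 3,571,950.74.
The quoted forward overvalues ILS, so borrow DKK, buy ILS at spot, deposit the ILS at 3.44%, and sell the proceeds forward at 1.9850.
Profit = 3,596,908.75 − 3,571,950.74 = DKK 24,958.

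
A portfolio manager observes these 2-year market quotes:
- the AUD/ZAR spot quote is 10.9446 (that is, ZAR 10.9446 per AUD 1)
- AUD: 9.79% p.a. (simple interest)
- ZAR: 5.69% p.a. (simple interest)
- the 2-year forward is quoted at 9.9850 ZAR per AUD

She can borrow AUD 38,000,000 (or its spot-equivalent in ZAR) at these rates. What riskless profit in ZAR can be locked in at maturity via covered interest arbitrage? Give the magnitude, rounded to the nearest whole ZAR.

ZAR 9,501,234

T = 2 years.
Route A — deposit AUD, sell forward: 38,000,000 × 1.195800 × 9.9850 = ZAR 453,722,394.00.
Route B — convert at spot, deposit ZAR: 38,000,000 × 10.9446 × 1.113800 = ZAR 463,223,628.24.
The quoted forward undervalues AUD, so borrow AUD, convert to ZAR at spot, deposit the ZAR at 5.69%, and buy AUD forward at 9.9850 to cover the loan.
Arbitrage profit = |453,722,394.00 − 463,223,628.24| = ZAR 9,501,234.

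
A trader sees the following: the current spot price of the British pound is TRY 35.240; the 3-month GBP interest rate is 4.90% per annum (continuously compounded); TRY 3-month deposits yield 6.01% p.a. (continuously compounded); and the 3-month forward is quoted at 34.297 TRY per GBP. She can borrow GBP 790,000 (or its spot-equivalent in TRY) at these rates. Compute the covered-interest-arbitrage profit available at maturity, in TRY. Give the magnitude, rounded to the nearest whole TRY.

T = 3/12 years.
Route A — deposit GBP, sell forward: 790,000 × 1.0123253386 × 34.297 = TRY 27,428,580.49.
Route B — convert at spot, deposit TRY: 790,000 × 35.240 × 1.0151384428 = TRY 28,261,048.19.
The quoted forward undervalues GBP, so borrow GBP, convert to TRY at spot, deposit the TRY at 6.01%, and buy GBP forward at 34.297 to cover the loan.
The gap between the two covered legs is TRY 832,468.

TRY 832,468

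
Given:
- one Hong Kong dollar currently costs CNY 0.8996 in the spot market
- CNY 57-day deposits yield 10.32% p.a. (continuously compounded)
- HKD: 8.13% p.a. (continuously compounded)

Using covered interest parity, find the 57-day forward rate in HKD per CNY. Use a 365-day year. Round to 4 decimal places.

1.1078

T = 57/365 years.
CNY accumulates by e^(0.1032×57/365) = 1.0162467.
HKD growth factor: e^(0.0813×57/365) = 1.0127771.
Forward (CNY per HKD) = 0.8996 × 1.0162467 / 1.0127771 = 0.9026819.
Quoted the other way: 1/0.9026819 = 1.1078 HKD per CNY.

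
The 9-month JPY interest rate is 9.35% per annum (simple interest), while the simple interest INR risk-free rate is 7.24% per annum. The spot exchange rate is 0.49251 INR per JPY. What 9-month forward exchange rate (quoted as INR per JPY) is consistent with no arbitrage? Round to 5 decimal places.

T = 9/12 years.
INR accumulates by 1 + 0.0724×9/12 = 1.054300.
Growth of 1 JPY over T: 1 + 0.0935×9/12 = 1.070125.
So F = 0.49251 × 1.054300 / 1.070125 = 0.4852268 (INR/JPY).

0.48523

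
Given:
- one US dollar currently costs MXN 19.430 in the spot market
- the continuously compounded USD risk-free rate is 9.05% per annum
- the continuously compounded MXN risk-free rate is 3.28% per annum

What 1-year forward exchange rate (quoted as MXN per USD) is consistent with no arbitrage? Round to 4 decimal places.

18.3406

T = 1 year.
MXN growth factor: e^(0.0328×1) = 1.03334385.
USD accumulates by e^(0.0905×1) = 1.09472151.
CIP: F = S · (grow MXN)/(grow USD) = 19.43 × 1.03334385/1.09472151 = 18.340620 MXN per USD.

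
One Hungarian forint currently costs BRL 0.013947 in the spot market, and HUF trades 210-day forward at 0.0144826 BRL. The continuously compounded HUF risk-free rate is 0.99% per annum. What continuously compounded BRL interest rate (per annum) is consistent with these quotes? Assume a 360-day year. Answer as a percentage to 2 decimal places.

7.45%

T = 210/360 years.
CIP gives F = S · g_BRL/g_HUF, so g_BRL/g_HUF = 0.0144826/0.013947 = 1.0384025.
HUF growth factor: e^(0.0099×210/360) = 1.0057917.
So the BRL growth factor = 1.0444166.
Take logs: ln 1.0444166 / (210/360) = 0.074500, so 7.45%.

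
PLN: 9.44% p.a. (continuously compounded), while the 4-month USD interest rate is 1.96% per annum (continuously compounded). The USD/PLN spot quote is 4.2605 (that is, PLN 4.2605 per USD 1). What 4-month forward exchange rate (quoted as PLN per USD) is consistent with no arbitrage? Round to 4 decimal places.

4.3681

T = 4/12 years.
Growth of 1 PLN over T: e^(0.0944×4/12) = 1.031967.
Growth of 1 USD over T: e^(0.0196×4/12) = 1.0065547.
CIP: F = S · (grow PLN)/(grow USD) = 4.2605 × 1.031967/1.0065547 = 4.368064 PLN per USD.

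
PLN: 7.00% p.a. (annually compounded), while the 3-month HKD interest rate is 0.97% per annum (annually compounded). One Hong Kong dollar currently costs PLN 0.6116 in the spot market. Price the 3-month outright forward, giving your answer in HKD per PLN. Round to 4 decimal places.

1.6115

T = 3/12 years.
PLN growth factor: (1 + 0.0700)^(3/12) = 1.0170585.
HKD growth factor: (1 + 0.0097)^(3/12) = 1.0024162.
Forward (PLN per HKD) = 0.6116 × 1.0170585 / 1.0024162 = 0.6205336.
Invert for HKD per PLN: 1 / 0.6205336 = 1.6115.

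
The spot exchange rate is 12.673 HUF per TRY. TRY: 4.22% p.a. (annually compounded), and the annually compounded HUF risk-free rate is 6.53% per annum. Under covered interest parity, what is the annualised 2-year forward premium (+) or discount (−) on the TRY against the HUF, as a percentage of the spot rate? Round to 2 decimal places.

T = 2 years.
F = S · g_HUF/g_TRY = 12.673 × 1.1348641/1.0861808 = 13.241012.
(F − S)/S ÷ T = (13.241012 − 12.673)/12.673/2 = 0.022410 → 2.24%.

+2.24%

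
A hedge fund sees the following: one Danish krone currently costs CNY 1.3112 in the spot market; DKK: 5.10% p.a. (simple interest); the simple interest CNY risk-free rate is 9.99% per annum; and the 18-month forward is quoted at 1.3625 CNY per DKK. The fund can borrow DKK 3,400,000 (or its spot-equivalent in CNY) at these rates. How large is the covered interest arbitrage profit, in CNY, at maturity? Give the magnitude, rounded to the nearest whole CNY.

T = 18/12 years.
Route A — deposit DKK, sell forward: 3,400,000 × 1.076500 × 1.3625 = CNY 4,986,886.25.
Route B — convert at spot, deposit CNY: 3,400,000 × 1.3112 × 1.149850 = CNY 5,126,123.29.
The quoted forward undervalues DKK, so borrow DKK, convert to CNY at spot, deposit the CNY at 9.99%, and buy DKK forward at 1.3625 to cover the loan.
Arbitrage profit = |4,986,886.25 − 5,126,123.29| = CNY 139,237.

CNY 139,237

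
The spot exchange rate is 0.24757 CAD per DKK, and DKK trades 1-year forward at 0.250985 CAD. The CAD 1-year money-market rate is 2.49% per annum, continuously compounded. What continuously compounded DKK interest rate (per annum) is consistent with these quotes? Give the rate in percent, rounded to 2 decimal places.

1.12%

T = 1 year.
F/S = 0.250985/0.24757 = 1.0137941 = (growth of CAD) / (growth of DKK).
CAD growth factor: e^(0.0249×1) = 1.0252126.
That pins the DKK growth at 1.0112631.
Take logs: ln 1.0112631 / 1 = 0.011200, so 1.12%.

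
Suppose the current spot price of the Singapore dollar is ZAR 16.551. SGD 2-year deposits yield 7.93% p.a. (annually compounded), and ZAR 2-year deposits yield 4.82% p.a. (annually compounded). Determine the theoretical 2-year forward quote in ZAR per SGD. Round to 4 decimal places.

T = 2 years.
ZAR growth factor: (1 + 0.0482)^2 = 1.09872324.
Growth of 1 SGD over T: (1 + 0.0793)^2 = 1.16488849.
Forward (ZAR per SGD) = 16.551 × 1.09872324 / 1.16488849 = 15.610909.

15.6109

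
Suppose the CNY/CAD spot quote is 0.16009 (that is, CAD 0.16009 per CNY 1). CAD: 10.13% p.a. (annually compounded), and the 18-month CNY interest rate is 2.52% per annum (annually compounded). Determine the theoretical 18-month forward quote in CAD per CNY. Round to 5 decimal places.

T = 18/12 years.
Growth of 1 CAD over T: (1 + 0.1013)^(18/12) = 1.1557355.
CNY growth factor: (1 + 0.0252)^(18/12) = 1.0380371.
Forward (CAD per CNY) = 0.16009 × 1.1557355 / 1.0380371 = 0.1782419.

0.17824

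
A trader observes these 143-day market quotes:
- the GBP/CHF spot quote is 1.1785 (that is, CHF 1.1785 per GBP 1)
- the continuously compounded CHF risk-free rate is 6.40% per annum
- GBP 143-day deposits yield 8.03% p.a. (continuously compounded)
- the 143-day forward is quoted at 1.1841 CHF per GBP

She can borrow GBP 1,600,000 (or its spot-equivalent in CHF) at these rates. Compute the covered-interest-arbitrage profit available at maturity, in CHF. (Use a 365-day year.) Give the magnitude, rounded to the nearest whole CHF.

CHF 21,633

T = 143/365 years.
Invest the GBP and cover forward: 1,600,000 × 1.031960096 × 1.1841 = CHF 1,955,110.32.
Convert at spot and invest in CHF: 1,600,000 × 1.1785 × 1.025390969 = CHF 1,933,477.21.
The quoted forward overvalues GBP, so borrow CHF, buy GBP at spot, deposit the GBP at 8.03%, and sell the proceeds forward at 1.1841.
Profit = 1,955,110.32 − 1,933,477.21 = CHF 21,633.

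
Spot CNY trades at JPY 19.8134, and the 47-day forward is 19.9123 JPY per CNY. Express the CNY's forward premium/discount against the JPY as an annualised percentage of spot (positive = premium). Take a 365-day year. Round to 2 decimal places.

+3.88%

T = 47/365 years.
(F − S)/S = (19.9123 − 19.8134)/19.8134 = 0.0049916.
×(1/T) gives 3.88% p.a.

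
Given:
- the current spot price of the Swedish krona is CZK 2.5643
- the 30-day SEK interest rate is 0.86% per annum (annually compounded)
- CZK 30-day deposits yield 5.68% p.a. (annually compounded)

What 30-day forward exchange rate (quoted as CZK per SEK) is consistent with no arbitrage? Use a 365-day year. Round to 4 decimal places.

2.5742

T = 30/365 years.
Growth of 1 CZK over T: (1 + 0.0568)^(30/365) = 1.004551.
Growth of 1 SEK over T: (1 + 0.0086)^(30/365) = 1.0007041.
Forward (CZK per SEK) = 2.5643 × 1.004551 / 1.0007041 = 2.574158.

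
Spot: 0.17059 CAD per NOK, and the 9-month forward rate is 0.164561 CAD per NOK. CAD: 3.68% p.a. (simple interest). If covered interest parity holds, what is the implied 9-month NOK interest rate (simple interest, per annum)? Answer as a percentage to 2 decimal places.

8.70%

T = 9/12 years.
F/S = 0.164561/0.17059 = 0.9646580 = (growth of CAD) / (growth of NOK).
The CAD side grows by 1 + 0.0368×9/12 = 1.027600.
That pins the NOK growth at 1.065248.
r = (1.065248 − 1)/(9/12) = 0.086997 → 8.70%.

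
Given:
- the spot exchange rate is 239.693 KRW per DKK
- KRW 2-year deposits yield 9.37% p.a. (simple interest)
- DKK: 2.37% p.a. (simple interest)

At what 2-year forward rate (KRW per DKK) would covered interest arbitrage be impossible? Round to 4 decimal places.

271.7314

T = 2 years.
KRW accumulates by 1 + 0.0937×2 = 1.187400.
DKK accumulates by 1 + 0.0237×2 = 1.047400.
So F = 239.693 × 1.187400 / 1.047400 = 271.731400 (KRW/DKK).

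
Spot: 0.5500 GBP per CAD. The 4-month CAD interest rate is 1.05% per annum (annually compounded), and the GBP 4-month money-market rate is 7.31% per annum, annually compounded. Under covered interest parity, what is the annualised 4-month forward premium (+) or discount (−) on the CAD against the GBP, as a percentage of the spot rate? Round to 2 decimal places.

T = 4/12 years.
CIP forward (GBP per CAD) = 0.55 × 1.0237959/1.0034878 = 0.5611306.
Annualised premium = (F − S)/S × (1/T) = (0.5611306 − 0.55)/0.55 ÷ (4/12) = 6.07%.

+6.07%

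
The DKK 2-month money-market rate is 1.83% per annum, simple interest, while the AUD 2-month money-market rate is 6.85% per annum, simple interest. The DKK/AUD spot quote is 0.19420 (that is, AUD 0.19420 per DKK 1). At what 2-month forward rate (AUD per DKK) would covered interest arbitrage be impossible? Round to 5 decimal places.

0.19582

T = 2/12 years.
Growth of 1 AUD over T: 1 + 0.0685×2/12 = 1.0114167.
Growth of 1 DKK over T: 1 + 0.0183×2/12 = 1.003050.
So F = 0.1942 × 1.0114167 / 1.003050 = 0.1958199 (AUD/DKK).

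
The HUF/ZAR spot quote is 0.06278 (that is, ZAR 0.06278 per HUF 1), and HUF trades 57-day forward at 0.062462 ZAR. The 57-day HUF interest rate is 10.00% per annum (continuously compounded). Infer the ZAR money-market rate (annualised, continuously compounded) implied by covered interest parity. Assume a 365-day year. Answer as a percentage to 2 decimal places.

T = 57/365 years.
F/S = 0.062462/0.06278 = 0.9949347 = (growth of ZAR) / (growth of HUF).
HUF growth factor: e^(0.1000×57/365) = 1.015739.
That pins the ZAR growth at 1.010594.
Take logs: ln 1.010594 / (57/365) = 0.067482, so 6.75%.

6.75%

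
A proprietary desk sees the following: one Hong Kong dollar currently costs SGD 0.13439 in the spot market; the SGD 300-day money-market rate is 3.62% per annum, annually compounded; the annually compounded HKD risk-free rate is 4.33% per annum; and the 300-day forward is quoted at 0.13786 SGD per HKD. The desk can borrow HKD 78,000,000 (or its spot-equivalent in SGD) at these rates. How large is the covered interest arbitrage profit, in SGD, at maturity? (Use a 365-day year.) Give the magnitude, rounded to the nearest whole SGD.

SGD 341,004

T = 300/365 years.
Invest the HKD and cover forward: 78,000,000 × 1.0354541079 × 0.13786 = SGD 11,134,320.86.
Convert at spot and invest in SGD: 78,000,000 × 0.13439 × 1.0296588579 = SGD 10,793,316.61.
The quoted forward overvalues HKD, so borrow SGD, buy HKD at spot, deposit the HKD at 4.33%, and sell the proceeds forward at 0.13786.
The gap between the two covered legs is SGD 341,004.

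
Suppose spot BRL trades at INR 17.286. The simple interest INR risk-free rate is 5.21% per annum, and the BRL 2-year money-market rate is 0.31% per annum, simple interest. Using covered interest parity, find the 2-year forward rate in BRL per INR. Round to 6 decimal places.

T = 2 years.
Growth of 1 INR over T: 1 + 0.0521×2 = 1.104200.
Growth of 1 BRL over T: 1 + 0.0031×2 = 1.006200.
Forward (INR per BRL) = 17.286 × 1.104200 / 1.006200 = 18.96959.
Invert for BRL per INR: 1 / 18.96959 = 0.052716.

0.052716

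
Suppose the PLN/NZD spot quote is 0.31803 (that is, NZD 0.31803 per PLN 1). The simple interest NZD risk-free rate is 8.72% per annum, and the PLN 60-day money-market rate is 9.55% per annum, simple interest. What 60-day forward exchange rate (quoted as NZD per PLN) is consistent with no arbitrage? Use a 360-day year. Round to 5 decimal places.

0.31760

T = 60/360 years.
NZD accumulates by 1 + 0.0872×60/360 = 1.0145333.
Growth of 1 PLN over T: 1 + 0.0955×60/360 = 1.0159167.
CIP: F = S · (grow NZD)/(grow PLN) = 0.31803 × 1.0145333/1.0159167 = 0.3175969 NZD per PLN.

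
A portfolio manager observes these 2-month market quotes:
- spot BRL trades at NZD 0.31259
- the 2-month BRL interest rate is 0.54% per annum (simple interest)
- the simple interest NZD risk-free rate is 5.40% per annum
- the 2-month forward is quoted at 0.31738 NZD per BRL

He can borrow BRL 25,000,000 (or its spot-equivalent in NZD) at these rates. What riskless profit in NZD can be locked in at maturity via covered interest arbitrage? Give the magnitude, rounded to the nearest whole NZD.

NZD 56,558

T = 2/12 years.
Route A — deposit BRL, sell forward: 25,000,000 × 1.000900 × 0.31738 = NZD 7,941,641.05.
Route B — convert at spot, deposit NZD: 25,000,000 × 0.31259 × 1.009000 = NZD 7,885,082.75.
The quoted forward overvalues BRL, so borrow NZD, buy BRL at spot, deposit the BRL at 0.54%, and sell the proceeds forward at 0.31738.
The gap between the two covered legs is NZD 56,558.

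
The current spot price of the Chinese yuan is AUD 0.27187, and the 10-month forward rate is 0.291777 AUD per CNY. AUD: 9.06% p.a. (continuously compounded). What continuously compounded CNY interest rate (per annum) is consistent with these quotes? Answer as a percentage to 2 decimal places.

T = 10/12 years.
By CIP, F/S equals the AUD-to-CNY growth ratio: 0.291777/0.27187 = 1.0732225.
The AUD side grows by e^(0.0906×10/12) = 1.0784232.
That pins the CNY growth at 1.0048459.
Take logs: ln 1.0048459 / (10/12) = 0.005801, so 0.58%.

0.58%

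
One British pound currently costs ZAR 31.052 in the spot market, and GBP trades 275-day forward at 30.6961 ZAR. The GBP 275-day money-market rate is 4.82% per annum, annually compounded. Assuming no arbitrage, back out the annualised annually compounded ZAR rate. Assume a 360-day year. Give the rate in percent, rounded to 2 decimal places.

T = 275/360 years.
By CIP, F/S equals the ZAR-to-GBP growth ratio: 30.6961/31.052 = 0.9885386.
The GBP side grows by (1 + 0.0482)^(275/360) = 1.036614.
Hence g_ZAR = 1.024733.
Annualise: 1.024733^(360/275) − 1 = 0.032501 = 3.25%.

3.25%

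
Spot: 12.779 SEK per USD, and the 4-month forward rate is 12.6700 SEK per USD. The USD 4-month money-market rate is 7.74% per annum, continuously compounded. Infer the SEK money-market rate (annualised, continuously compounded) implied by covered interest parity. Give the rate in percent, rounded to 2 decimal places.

5.17%

T = 4/12 years.
By CIP, F/S equals the SEK-to-USD growth ratio: 12.67/12.779 = 0.9914704.
The USD side grows by e^(0.0774×4/12) = 1.0261357.
Hence g_SEK = 1.0173832.
r = ln(1.0173832)/(4/12) = 0.051702 → 5.17%.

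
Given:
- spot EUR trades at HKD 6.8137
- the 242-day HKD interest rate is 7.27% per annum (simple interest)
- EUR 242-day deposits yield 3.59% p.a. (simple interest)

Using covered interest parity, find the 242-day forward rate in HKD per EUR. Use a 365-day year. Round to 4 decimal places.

T = 242/365 years.
HKD growth factor: 1 + 0.0727×242/365 = 1.0482011.
EUR accumulates by 1 + 0.0359×242/365 = 1.0238022.
So F = 6.8137 × 1.0482011 / 1.0238022 = 6.976082 (HKD/EUR).

6.9761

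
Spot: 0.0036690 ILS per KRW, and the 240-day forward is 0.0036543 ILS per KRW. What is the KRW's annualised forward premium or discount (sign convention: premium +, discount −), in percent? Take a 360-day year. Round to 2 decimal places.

T = 240/360 years.
KRW trades forward at -0.40065% vs spot over the period.
Annualise by dividing by T: -0.0040065 / (240/360) = -0.006010 → -0.60%.

-0.60%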